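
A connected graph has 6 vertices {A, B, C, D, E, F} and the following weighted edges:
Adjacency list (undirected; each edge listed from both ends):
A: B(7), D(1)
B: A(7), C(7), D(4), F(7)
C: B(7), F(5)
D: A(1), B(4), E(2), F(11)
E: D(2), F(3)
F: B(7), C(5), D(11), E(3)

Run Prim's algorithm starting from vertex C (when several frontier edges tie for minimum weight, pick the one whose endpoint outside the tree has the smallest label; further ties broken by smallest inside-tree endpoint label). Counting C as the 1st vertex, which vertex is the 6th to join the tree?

Grow the tree from C using Prim:
Step 1: cheapest edge leaving the tree is C—F (5); add F.
Step 2: cheapest edge leaving the tree is E—F (3); add E.
Step 3: cheapest edge leaving the tree is D—E (2); add D.
Step 4: cheapest edge leaving the tree is A—D (1); add A.
Step 5: cheapest edge leaving the tree is B—D (4); add B.
Vertex order: C, F, E, D, A, B. The 6th vertex is B.

B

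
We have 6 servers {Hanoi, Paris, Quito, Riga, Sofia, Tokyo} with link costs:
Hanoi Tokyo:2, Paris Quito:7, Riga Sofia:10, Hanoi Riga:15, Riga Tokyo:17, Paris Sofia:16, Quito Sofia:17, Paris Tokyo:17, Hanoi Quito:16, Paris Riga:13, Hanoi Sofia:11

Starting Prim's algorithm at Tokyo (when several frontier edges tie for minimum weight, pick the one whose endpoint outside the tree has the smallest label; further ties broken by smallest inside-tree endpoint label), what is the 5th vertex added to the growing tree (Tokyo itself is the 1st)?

Paris

Grow the tree from Tokyo using Prim:
Step 1: cheapest edge leaving the tree is Hanoi Tokyo (2); add Hanoi.
Step 2: cheapest edge leaving the tree is Hanoi Sofia (11); add Sofia.
Step 3: cheapest edge leaving the tree is Riga Sofia (10); add Riga.
Step 4: cheapest edge leaving the tree is Paris Riga (13); add Paris.
Step 5: cheapest edge leaving the tree is Paris Quito (7); add Quito.
Vertex order: Tokyo, Hanoi, Sofia, Riga, Paris, Quito. The 5th vertex is Paris.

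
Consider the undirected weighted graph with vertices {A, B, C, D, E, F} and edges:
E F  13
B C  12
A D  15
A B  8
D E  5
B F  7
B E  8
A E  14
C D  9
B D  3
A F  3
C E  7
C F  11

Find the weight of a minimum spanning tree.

25

Kruskal's algorithm — process edges by increasing weight (ties by edge label):
A F (3): add. Components now {A,F} {B} {C} {D} {E}
B D (3): add. Components now {A,F} {B,D} {C} {E}
D E (5): add. Components now {A,F} {B,D,E} {C}
B F (7): add. Components now {A,B,D,E,F} {C}
C E (7): add. Components now {A,B,C,D,E,F}
MST edges: A F, B D, D E, B F, C E; total weight 3+3+5+7+7 = 25.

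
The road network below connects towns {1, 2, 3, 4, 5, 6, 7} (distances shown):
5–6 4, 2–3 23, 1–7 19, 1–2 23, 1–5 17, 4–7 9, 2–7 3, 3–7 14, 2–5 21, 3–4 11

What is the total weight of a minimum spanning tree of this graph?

Sort edges by weight, then run Kruskal:
2–7 (3): add — endpoints in different components.
5–6 (4): add — endpoints in different components.
4–7 (9): add — endpoints in different components.
3–4 (11): add — endpoints in different components.
3–7 (14): skip — 3 and 7 already connected.
1–5 (17): add — endpoints in different components.
1–7 (19): add — endpoints in different components.
MST edges: 2–7, 5–6, 4–7, 3–4, 1–5, 1–7; total weight 3+4+9+11+17+19 = 63.

63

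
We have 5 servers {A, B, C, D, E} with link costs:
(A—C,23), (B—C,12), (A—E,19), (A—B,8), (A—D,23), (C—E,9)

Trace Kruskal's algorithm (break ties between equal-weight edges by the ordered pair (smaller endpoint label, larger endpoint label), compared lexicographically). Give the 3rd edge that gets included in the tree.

Kruskal's algorithm — process edges by increasing weight (ties by edge label):
A—B (8): add — endpoints in different components.
C—E (9): add — endpoints in different components.
B—C (12): add — endpoints in different components.
A—E (19): skip — A and E already connected.
A—C (23): skip — A and C already connected.
A—D (23): add — endpoints in different components.
The 3rd edge added is B—C.

B-C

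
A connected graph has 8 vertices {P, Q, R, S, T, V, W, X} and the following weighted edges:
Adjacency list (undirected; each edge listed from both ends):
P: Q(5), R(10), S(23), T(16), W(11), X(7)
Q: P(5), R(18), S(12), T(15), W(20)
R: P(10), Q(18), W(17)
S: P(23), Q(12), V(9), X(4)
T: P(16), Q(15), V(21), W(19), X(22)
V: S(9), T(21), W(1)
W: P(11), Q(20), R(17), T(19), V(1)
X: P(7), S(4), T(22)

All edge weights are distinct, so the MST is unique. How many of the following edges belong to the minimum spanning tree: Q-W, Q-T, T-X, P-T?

Sort edges by weight, then run Kruskal:
V-W (1): add — endpoints in different components.
S-X (4): add — endpoints in different components.
P-Q (5): add — endpoints in different components.
P-X (7): add — endpoints in different components.
S-V (9): add — endpoints in different components.
P-R (10): add — endpoints in different components.
P-W (11): skip — W and P already connected.
Q-S (12): skip — S and Q already connected.
Q-T (15): add — endpoints in different components.
MST edge set: {V-W, S-X, P-Q, P-X, S-V, P-R, Q-T}.
Of the listed edges, {Q-T} are in the MST → 1.

1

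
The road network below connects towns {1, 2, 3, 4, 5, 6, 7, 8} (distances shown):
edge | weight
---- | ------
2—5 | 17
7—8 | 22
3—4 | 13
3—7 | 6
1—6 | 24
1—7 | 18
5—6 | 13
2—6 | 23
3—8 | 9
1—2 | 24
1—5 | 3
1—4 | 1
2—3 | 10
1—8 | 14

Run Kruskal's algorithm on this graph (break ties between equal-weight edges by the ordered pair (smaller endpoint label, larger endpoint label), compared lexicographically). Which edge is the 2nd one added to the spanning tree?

Sort edges by weight, then run Kruskal:
1—4 (1): add — endpoints in different components.
1—5 (3): add — endpoints in different components.
3—7 (6): add — endpoints in different components.
3—8 (9): add — endpoints in different components.
2—3 (10): add — endpoints in different components.
3—4 (13): add — endpoints in different components.
5—6 (13): add — endpoints in different components.
The 2nd edge added is 1—5.

1-5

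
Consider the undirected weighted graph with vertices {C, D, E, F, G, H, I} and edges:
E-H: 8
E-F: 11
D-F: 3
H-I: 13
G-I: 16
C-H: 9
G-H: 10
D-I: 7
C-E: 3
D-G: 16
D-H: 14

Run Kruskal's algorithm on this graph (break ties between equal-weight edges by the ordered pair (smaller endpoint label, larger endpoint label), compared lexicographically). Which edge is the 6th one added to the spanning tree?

Sort edges by weight, then run Kruskal:
C-E (3): add — endpoints in different components.
D-F (3): add — endpoints in different components.
D-I (7): add — endpoints in different components.
E-H (8): add — endpoints in different components.
C-H (9): skip — C and H already connected.
G-H (10): add — endpoints in different components.
E-F (11): add — endpoints in different components.
The 6th edge added is E-F.

E-F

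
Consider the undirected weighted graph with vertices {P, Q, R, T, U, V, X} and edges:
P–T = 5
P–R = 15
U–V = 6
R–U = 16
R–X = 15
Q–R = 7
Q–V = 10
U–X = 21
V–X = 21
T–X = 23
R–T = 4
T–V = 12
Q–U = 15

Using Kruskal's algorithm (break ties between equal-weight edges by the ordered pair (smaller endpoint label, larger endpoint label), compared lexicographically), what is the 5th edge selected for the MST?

Q-V

Sort edges by weight, then run Kruskal:
R–T (4): add. Components now {R,T} {V} {X} {U} {P} {Q}
P–T (5): add. Components now {P,R,T} {V} {X} {U} {Q}
U–V (6): add. Components now {P,R,T} {U,V} {X} {Q}
Q–R (7): add. Components now {P,Q,R,T} {U,V} {X}
Q–V (10): add. Components now {P,Q,R,T,U,V} {X}
T–V (12): skip — V and T already connected.
P–R (15): skip — R and P already connected.
Q–U (15): skip — U and Q already connected.
R–X (15): add. Components now {P,Q,R,T,U,V,X}
The 5th edge added is Q–V.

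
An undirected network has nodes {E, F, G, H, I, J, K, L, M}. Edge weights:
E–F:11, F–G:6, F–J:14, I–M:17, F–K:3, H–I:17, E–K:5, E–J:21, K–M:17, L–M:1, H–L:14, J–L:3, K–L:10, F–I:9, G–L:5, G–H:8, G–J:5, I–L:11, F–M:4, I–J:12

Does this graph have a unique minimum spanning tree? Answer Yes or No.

Kruskal's algorithm — process edges by increasing weight (ties by edge label):
L–M (1): add — endpoints in different components.
F–K (3): add — endpoints in different components.
J–L (3): add — endpoints in different components.
F–M (4): add — endpoints in different components.
E–K (5): add — endpoints in different components.
G–J (5): add — endpoints in different components.
G–L (5): skip — G and L already connected.
F–G (6): skip — F and G already connected.
G–H (8): add — endpoints in different components.
F–I (9): add — endpoints in different components.
Non-tree edge G–L has weight 5, equal to the heaviest edge on its tree cycle — swapping gives another MST of the same weight. Not unique.

No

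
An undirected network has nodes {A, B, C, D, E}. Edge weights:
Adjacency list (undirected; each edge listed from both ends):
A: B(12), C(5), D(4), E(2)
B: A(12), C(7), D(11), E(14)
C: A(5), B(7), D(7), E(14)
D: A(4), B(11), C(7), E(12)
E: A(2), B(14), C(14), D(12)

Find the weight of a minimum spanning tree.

18

Grow the tree from E using Prim:
Step 1: frontier [A–E 2, D–E 12, B–E 14, C–E 14] → take A–E (2); add A.
Step 2: frontier [A–D 4, A–C 5, A–B 12, D–E 12, B–E 14, C–E 14] → take A–D (4); add D.
Step 3: frontier [A–C 5, A–B 12, C–D 7, B–D 11, B–E 14, C–E 14] → take A–C (5); add C.
Step 4: frontier [A–B 12, B–C 7, B–D 11, B–E 14] → take B–C (7); add B.
MST edges: A–E, A–D, A–C, B–C; total weight 2+4+5+7 = 18.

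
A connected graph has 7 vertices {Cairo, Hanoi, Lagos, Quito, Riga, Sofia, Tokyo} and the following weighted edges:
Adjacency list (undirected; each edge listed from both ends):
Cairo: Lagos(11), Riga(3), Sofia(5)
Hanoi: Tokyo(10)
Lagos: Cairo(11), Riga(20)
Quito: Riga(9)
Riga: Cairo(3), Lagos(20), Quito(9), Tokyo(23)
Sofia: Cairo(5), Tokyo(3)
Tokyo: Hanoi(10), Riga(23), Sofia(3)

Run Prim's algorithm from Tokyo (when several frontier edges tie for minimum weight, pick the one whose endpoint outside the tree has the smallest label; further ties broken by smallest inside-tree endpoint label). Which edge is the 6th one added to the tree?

Cairo-Lagos

Prim, starting at Tokyo.
Step 1: cheapest edge leaving the tree is Sofia–Tokyo (3); add Sofia.
Step 2: cheapest edge leaving the tree is Cairo–Sofia (5); add Cairo.
Step 3: cheapest edge leaving the tree is Cairo–Riga (3); add Riga.
Step 4: cheapest edge leaving the tree is Quito–Riga (9); add Quito.
Step 5: cheapest edge leaving the tree is Hanoi–Tokyo (10); add Hanoi.
Step 6: cheapest edge leaving the tree is Cairo–Lagos (11); add Lagos.
The 6th edge added is Cairo–Lagos.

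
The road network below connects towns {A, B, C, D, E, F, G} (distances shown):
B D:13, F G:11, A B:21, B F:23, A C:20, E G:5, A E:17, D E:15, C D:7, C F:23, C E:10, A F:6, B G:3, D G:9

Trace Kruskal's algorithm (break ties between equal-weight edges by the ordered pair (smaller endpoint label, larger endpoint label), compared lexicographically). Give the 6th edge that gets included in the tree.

F-G

Sort edges by weight, then run Kruskal:
B G (3): add — endpoints in different components.
E G (5): add — endpoints in different components.
A F (6): add — endpoints in different components.
C D (7): add — endpoints in different components.
D G (9): add — endpoints in different components.
C E (10): skip — C and E already connected.
F G (11): add — endpoints in different components.
The 6th edge added is F G.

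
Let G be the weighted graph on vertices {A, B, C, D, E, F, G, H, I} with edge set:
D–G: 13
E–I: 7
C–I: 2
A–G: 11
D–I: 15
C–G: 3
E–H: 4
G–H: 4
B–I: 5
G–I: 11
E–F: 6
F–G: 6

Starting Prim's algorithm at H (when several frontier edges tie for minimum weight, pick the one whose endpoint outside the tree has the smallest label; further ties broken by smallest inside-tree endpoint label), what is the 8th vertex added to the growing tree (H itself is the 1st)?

A

Prim, starting at H.
Step 1: frontier [E–H 4, G–H 4] → take E–H (4); add E.
Step 2: frontier [E–F 6, E–I 7, G–H 4] → take G–H (4); add G.
Step 3: frontier [E–F 6, E–I 7, C–G 3, F–G 6, A–G 11, G–I 11, D–G 13] → take C–G (3); add C.
Step 4: frontier [C–I 2, E–F 6, E–I 7, F–G 6, A–G 11, G–I 11, D–G 13] → take C–I (2); add I.
Step 5: frontier [E–F 6, F–G 6, A–G 11, D–G 13, B–I 5, D–I 15] → take B–I (5); add B.
Step 6: frontier [E–F 6, F–G 6, A–G 11, D–G 13, D–I 15] → take E–F (6); add F.
Step 7: frontier [A–G 11, D–G 13, D–I 15] → take A–G (11); add A.
Step 8: frontier [D–G 13, D–I 15] → take D–G (13); add D.
Vertex order: H, E, G, C, I, B, F, A, D. The 8th vertex is A.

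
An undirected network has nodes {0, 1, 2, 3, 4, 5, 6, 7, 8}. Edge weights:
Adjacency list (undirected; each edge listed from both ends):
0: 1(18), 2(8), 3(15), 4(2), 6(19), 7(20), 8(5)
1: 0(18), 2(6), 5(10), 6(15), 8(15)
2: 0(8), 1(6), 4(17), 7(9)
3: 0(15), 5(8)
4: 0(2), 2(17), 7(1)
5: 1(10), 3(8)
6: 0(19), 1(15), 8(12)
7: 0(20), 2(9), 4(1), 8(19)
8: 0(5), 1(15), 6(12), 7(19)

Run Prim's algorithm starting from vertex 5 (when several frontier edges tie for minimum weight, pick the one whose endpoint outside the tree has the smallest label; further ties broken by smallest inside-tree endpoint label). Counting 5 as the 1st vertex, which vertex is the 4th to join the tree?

Prim's algorithm from 5:
Step 1: cheapest edge leaving the tree is 3 5 (8); add 3.
Step 2: cheapest edge leaving the tree is 1 5 (10); add 1.
Step 3: cheapest edge leaving the tree is 1 2 (6); add 2.
Step 4: cheapest edge leaving the tree is 0 2 (8); add 0.
Step 5: cheapest edge leaving the tree is 0 4 (2); add 4.
Step 6: cheapest edge leaving the tree is 4 7 (1); add 7.
Step 7: cheapest edge leaving the tree is 0 8 (5); add 8.
Step 8: cheapest edge leaving the tree is 6 8 (12); add 6.
Vertex order: 5, 3, 1, 2, 0, 4, 7, 8, 6. The 4th vertex is 2.

2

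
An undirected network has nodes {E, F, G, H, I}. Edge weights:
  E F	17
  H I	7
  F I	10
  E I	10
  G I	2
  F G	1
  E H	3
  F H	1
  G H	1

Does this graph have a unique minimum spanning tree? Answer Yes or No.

No

Sort edges by weight, then run Kruskal:
F G (1): add. Components now {E} {F,G} {H} {I}
F H (1): add. Components now {E} {F,G,H} {I}
G H (1): skip — G and H already connected.
G I (2): add. Components now {E} {F,G,H,I}
E H (3): add. Components now {E,F,G,H,I}
Non-tree edge G H has weight 1, equal to the heaviest edge on its tree cycle — swapping gives another MST of the same weight. Not unique.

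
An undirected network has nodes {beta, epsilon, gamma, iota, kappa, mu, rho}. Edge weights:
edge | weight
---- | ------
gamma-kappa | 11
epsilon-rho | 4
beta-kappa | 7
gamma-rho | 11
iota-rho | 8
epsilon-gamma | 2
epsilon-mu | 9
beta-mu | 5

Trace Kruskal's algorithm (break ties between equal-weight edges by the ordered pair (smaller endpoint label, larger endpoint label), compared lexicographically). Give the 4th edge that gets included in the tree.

beta-kappa

Kruskal: consider edges lightest-first.
epsilon-gamma (2): add. Components now {beta} {rho} {iota} {kappa} {epsilon,gamma} {mu}
epsilon-rho (4): add. Components now {beta} {epsilon,gamma,rho} {iota} {kappa} {mu}
beta-mu (5): add. Components now {beta,mu} {epsilon,gamma,rho} {iota} {kappa}
beta-kappa (7): add. Components now {beta,kappa,mu} {epsilon,gamma,rho} {iota}
iota-rho (8): add. Components now {beta,kappa,mu} {epsilon,gamma,iota,rho}
epsilon-mu (9): add. Components now {beta,epsilon,gamma,iota,kappa,mu,rho}
The 4th edge added is beta-kappa.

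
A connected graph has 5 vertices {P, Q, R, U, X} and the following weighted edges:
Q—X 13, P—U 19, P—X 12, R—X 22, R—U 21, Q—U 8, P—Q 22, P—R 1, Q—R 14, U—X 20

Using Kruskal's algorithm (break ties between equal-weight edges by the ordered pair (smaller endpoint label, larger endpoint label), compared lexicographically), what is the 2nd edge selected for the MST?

Q-U

Kruskal's algorithm — process edges by increasing weight (ties by edge label):
P—R (1): add. Components now {P,R} {U} {Q} {X}
Q—U (8): add. Components now {P,R} {Q,U} {X}
P—X (12): add. Components now {P,R,X} {Q,U}
Q—X (13): add. Components now {P,Q,R,U,X}
The 2nd edge added is Q—U.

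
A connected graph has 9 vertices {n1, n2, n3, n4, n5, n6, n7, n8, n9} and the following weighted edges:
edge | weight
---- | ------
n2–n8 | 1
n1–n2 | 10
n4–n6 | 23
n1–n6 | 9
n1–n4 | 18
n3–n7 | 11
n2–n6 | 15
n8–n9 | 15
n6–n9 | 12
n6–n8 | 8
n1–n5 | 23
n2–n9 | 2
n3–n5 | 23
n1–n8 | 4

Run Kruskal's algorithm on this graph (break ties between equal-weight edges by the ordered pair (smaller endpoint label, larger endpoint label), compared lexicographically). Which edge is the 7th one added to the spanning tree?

Kruskal's algorithm — process edges by increasing weight (ties by edge label):
n2–n8 (1): add — endpoints in different components.
n2–n9 (2): add — endpoints in different components.
n1–n8 (4): add — endpoints in different components.
n6–n8 (8): add — endpoints in different components.
n1–n6 (9): skip — n1 and n6 already connected.
n1–n2 (10): skip — n2 and n1 already connected.
n3–n7 (11): add — endpoints in different components.
n6–n9 (12): skip — n9 and n6 already connected.
n2–n6 (15): skip — n2 and n6 already connected.
n8–n9 (15): skip — n9 and n8 already connected.
n1–n4 (18): add — endpoints in different components.
n1–n5 (23): add — endpoints in different components.
n3–n5 (23): add — endpoints in different components.
The 7th edge added is n1–n5.

n1-n5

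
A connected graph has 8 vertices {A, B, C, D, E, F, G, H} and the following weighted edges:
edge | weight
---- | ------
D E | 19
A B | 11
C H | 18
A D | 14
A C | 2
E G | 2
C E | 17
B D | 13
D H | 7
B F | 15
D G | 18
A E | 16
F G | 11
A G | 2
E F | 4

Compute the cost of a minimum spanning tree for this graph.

Prim's algorithm from A:
Step 1: cheapest edge leaving the tree is A C (2); add C.
Step 2: cheapest edge leaving the tree is A G (2); add G.
Step 3: cheapest edge leaving the tree is E G (2); add E.
Step 4: cheapest edge leaving the tree is E F (4); add F.
Step 5: cheapest edge leaving the tree is A B (11); add B.
Step 6: cheapest edge leaving the tree is B D (13); add D.
Step 7: cheapest edge leaving the tree is D H (7); add H.
MST edges: A C, A G, E G, E F, A B, B D, D H; total weight 2+2+2+4+11+13+7 = 41.

41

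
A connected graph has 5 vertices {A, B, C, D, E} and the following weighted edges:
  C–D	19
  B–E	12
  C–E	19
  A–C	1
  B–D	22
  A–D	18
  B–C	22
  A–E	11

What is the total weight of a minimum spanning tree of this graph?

42

Prim, starting at D.
Step 1: frontier [A–D 18, C–D 19, B–D 22] → take A–D (18); add A.
Step 2: frontier [A–C 1, A–E 11, C–D 19, B–D 22] → take A–C (1); add C.
Step 3: frontier [A–E 11, C–E 19, B–C 22, B–D 22] → take A–E (11); add E.
Step 4: frontier [B–C 22, B–D 22, B–E 12] → take B–E (12); add B.
MST edges: A–D, A–C, A–E, B–E; total weight 18+1+11+12 = 42.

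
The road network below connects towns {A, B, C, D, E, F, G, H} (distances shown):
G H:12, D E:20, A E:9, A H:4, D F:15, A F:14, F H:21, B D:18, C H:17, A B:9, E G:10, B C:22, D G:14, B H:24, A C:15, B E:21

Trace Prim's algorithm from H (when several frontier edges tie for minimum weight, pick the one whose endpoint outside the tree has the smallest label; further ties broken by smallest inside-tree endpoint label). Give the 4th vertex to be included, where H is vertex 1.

E

Grow the tree from H using Prim:
Step 1: cheapest edge leaving the tree is A H (4); add A.
Step 2: cheapest edge leaving the tree is A B (9); add B.
Step 3: cheapest edge leaving the tree is A E (9); add E.
Step 4: cheapest edge leaving the tree is E G (10); add G.
Step 5: cheapest edge leaving the tree is D G (14); add D.
Step 6: cheapest edge leaving the tree is A F (14); add F.
Step 7: cheapest edge leaving the tree is A C (15); add C.
Vertex order: H, A, B, E, G, D, F, C. The 4th vertex is E.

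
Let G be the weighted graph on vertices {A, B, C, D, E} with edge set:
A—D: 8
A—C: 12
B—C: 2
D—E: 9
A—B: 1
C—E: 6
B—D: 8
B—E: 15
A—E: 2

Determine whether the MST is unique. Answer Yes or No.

No

Kruskal: consider edges lightest-first.
A—B (1): add — endpoints in different components.
A—E (2): add — endpoints in different components.
B—C (2): add — endpoints in different components.
C—E (6): skip — C and E already connected.
A—D (8): add — endpoints in different components.
Non-tree edge B—D has weight 8, equal to the heaviest edge on its tree cycle — swapping gives another MST of the same weight. Not unique.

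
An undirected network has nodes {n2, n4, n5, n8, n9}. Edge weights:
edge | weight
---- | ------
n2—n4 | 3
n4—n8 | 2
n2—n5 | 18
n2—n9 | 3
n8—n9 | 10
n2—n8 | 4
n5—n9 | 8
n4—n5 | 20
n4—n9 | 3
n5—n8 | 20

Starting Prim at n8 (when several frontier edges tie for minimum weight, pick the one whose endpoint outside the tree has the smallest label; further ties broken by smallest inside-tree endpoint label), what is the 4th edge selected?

n5-n9

Grow the tree from n8 using Prim:
Step 1: frontier [n4—n8 2, n2—n8 4, n8—n9 10, n5—n8 20] → take n4—n8 (2); add n4.
Step 2: frontier [n2—n4 3, n4—n9 3, n4—n5 20, n2—n8 4, n8—n9 10, n5—n8 20] → take n2—n4 (3); add n2.
Step 3: frontier [n2—n9 3, n2—n5 18, n4—n9 3, n4—n5 20, n8—n9 10, n5—n8 20] → take n2—n9 (3); add n9.
Step 4: frontier [n2—n5 18, n4—n5 20, n5—n8 20, n5—n9 8] → take n5—n9 (8); add n5.
The 4th edge added is n5—n9.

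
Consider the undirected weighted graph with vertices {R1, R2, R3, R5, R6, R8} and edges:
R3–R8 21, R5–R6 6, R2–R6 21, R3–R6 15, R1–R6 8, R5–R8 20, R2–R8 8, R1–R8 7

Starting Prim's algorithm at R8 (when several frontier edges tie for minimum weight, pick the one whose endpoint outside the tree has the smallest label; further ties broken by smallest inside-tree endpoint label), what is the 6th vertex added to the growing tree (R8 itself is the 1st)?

Prim, starting at R8.
Step 1: cheapest edge leaving the tree is R1–R8 (7); add R1.
Step 2: cheapest edge leaving the tree is R2–R8 (8); add R2.
Step 3: cheapest edge leaving the tree is R1–R6 (8); add R6.
Step 4: cheapest edge leaving the tree is R5–R6 (6); add R5.
Step 5: cheapest edge leaving the tree is R3–R6 (15); add R3.
Vertex order: R8, R1, R2, R6, R5, R3. The 6th vertex is R3.

R3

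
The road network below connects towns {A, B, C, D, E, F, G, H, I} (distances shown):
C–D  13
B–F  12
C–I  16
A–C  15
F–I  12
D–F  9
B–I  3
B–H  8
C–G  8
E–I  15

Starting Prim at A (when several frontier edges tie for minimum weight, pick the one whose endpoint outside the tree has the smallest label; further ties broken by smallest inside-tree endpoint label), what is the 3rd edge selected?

Grow the tree from A using Prim:
Step 1: cheapest edge leaving the tree is A–C (15); add C.
Step 2: cheapest edge leaving the tree is C–G (8); add G.
Step 3: cheapest edge leaving the tree is C–D (13); add D.
Step 4: cheapest edge leaving the tree is D–F (9); add F.
Step 5: cheapest edge leaving the tree is B–F (12); add B.
Step 6: cheapest edge leaving the tree is B–I (3); add I.
Step 7: cheapest edge leaving the tree is B–H (8); add H.
Step 8: cheapest edge leaving the tree is E–I (15); add E.
The 3rd edge added is C–D.

C-D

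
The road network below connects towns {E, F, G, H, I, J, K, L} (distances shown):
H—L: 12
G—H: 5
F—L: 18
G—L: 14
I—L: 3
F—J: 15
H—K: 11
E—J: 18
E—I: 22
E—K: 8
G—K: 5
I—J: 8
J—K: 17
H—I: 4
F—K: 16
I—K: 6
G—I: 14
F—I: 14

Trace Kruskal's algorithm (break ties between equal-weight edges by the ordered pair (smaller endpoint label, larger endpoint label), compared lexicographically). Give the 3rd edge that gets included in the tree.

Kruskal: consider edges lightest-first.
I—L (3): add — endpoints in different components.
H—I (4): add — endpoints in different components.
G—H (5): add — endpoints in different components.
G—K (5): add — endpoints in different components.
I—K (6): skip — I and K already connected.
E—K (8): add — endpoints in different components.
I—J (8): add — endpoints in different components.
H—K (11): skip — H and K already connected.
H—L (12): skip — H and L already connected.
F—I (14): add — endpoints in different components.
The 3rd edge added is G—H.

G-H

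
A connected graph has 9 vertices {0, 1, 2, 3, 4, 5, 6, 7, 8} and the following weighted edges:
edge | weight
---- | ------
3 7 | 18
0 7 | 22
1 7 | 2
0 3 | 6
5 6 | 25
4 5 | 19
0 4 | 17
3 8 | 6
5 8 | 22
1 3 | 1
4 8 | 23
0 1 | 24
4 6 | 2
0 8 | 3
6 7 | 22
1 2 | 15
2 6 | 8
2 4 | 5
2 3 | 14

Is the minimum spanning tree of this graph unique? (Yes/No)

Kruskal's algorithm — process edges by increasing weight (ties by edge label):
1 3 (1): add — endpoints in different components.
1 7 (2): add — endpoints in different components.
4 6 (2): add — endpoints in different components.
0 8 (3): add — endpoints in different components.
2 4 (5): add — endpoints in different components.
0 3 (6): add — endpoints in different components.
3 8 (6): skip — 3 and 8 already connected.
2 6 (8): skip — 2 and 6 already connected.
2 3 (14): add — endpoints in different components.
1 2 (15): skip — 1 and 2 already connected.
0 4 (17): skip — 0 and 4 already connected.
3 7 (18): skip — 3 and 7 already connected.
4 5 (19): add — endpoints in different components.
Non-tree edge 3 8 has weight 6, equal to the heaviest edge on its tree cycle — swapping gives another MST of the same weight. Not unique.

No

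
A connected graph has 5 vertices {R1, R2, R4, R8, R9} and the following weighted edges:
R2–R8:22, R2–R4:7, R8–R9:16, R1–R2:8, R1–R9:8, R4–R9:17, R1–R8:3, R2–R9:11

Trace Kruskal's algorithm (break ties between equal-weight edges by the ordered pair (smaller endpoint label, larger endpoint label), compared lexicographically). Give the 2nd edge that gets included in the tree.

R2-R4

Kruskal: consider edges lightest-first.
R1–R8 (3): add — endpoints in different components.
R2–R4 (7): add — endpoints in different components.
R1–R2 (8): add — endpoints in different components.
R1–R9 (8): add — endpoints in different components.
The 2nd edge added is R2–R4.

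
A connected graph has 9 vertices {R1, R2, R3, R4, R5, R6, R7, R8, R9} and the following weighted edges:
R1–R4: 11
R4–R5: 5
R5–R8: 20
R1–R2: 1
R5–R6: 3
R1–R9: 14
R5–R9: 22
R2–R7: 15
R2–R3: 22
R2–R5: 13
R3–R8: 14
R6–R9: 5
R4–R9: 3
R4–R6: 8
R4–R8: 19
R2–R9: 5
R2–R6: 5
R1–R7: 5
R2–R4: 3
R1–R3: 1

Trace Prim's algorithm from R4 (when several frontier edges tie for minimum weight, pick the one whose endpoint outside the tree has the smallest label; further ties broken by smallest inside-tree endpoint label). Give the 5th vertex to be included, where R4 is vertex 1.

Prim's algorithm from R4:
Step 1: cheapest edge leaving the tree is R2–R4 (3); add R2.
Step 2: cheapest edge leaving the tree is R1–R2 (1); add R1.
Step 3: cheapest edge leaving the tree is R1–R3 (1); add R3.
Step 4: cheapest edge leaving the tree is R4–R9 (3); add R9.
Step 5: cheapest edge leaving the tree is R4–R5 (5); add R5.
Step 6: cheapest edge leaving the tree is R5–R6 (3); add R6.
Step 7: cheapest edge leaving the tree is R1–R7 (5); add R7.
Step 8: cheapest edge leaving the tree is R3–R8 (14); add R8.
Vertex order: R4, R2, R1, R3, R9, R5, R6, R7, R8. The 5th vertex is R9.

R9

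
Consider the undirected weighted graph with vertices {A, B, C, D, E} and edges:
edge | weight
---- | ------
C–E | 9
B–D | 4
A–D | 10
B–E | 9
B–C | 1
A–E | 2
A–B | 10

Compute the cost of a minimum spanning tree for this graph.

Prim, starting at B.
Step 1: frontier [B–C 1, B–D 4, B–E 9, A–B 10] → take B–C (1); add C.
Step 2: frontier [B–D 4, B–E 9, A–B 10, C–E 9] → take B–D (4); add D.
Step 3: frontier [B–E 9, A–B 10, C–E 9, A–D 10] → take B–E (9); add E.
Step 4: frontier [A–B 10, A–D 10, A–E 2] → take A–E (2); add A.
MST edges: B–C, B–D, B–E, A–E; total weight 1+4+9+2 = 16.

16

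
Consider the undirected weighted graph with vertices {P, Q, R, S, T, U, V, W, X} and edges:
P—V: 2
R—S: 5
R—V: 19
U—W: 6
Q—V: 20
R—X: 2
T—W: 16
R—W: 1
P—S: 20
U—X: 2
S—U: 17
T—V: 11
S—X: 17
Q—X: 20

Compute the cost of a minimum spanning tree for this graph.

59

Kruskal's algorithm — process edges by increasing weight (ties by edge label):
R—W (1): add — endpoints in different components.
P—V (2): add — endpoints in different components.
R—X (2): add — endpoints in different components.
U—X (2): add — endpoints in different components.
R—S (5): add — endpoints in different components.
U—W (6): skip — W and U already connected.
T—V (11): add — endpoints in different components.
T—W (16): add — endpoints in different components.
S—U (17): skip — S and U already connected.
S—X (17): skip — S and X already connected.
R—V (19): skip — V and R already connected.
P—S (20): skip — S and P already connected.
Q—V (20): add — endpoints in different components.
MST edges: R—W, P—V, R—X, U—X, R—S, T—V, T—W, Q—V; total weight 1+2+2+2+5+11+16+20 = 59.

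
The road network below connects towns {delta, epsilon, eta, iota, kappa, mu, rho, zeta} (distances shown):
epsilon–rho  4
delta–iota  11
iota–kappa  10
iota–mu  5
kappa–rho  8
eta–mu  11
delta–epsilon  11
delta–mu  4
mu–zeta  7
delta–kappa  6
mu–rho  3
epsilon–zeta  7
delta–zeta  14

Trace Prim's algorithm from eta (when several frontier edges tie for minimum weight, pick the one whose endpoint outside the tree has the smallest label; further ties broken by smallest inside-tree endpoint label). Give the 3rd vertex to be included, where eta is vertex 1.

Prim, starting at eta.
Step 1: cheapest edge leaving the tree is eta–mu (11); add mu.
Step 2: cheapest edge leaving the tree is mu–rho (3); add rho.
Step 3: cheapest edge leaving the tree is delta–mu (4); add delta.
Step 4: cheapest edge leaving the tree is epsilon–rho (4); add epsilon.
Step 5: cheapest edge leaving the tree is iota–mu (5); add iota.
Step 6: cheapest edge leaving the tree is delta–kappa (6); add kappa.
Step 7: cheapest edge leaving the tree is epsilon–zeta (7); add zeta.
Vertex order: eta, mu, rho, delta, epsilon, iota, kappa, zeta. The 3rd vertex is rho.

rho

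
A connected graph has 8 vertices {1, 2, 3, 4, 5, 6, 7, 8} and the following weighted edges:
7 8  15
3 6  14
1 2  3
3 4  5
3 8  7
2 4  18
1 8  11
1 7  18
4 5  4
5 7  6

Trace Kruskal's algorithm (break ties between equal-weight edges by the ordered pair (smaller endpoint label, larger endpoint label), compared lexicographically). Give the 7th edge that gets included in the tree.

Sort edges by weight, then run Kruskal:
1 2 (3): add — endpoints in different components.
4 5 (4): add — endpoints in different components.
3 4 (5): add — endpoints in different components.
5 7 (6): add — endpoints in different components.
3 8 (7): add — endpoints in different components.
1 8 (11): add — endpoints in different components.
3 6 (14): add — endpoints in different components.
The 7th edge added is 3 6.

3-6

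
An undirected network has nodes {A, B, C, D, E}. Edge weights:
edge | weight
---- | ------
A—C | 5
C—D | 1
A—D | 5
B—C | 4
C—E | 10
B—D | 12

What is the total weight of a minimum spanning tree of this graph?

20

Grow the tree from C using Prim:
Step 1: frontier [C—D 1, B—C 4, A—C 5, C—E 10] → take C—D (1); add D.
Step 2: frontier [B—C 4, A—C 5, C—E 10, A—D 5, B—D 12] → take B—C (4); add B.
Step 3: frontier [A—C 5, C—E 10, A—D 5] → take A—C (5); add A.
Step 4: frontier [C—E 10] → take C—E (10); add E.
MST edges: C—D, B—C, A—C, C—E; total weight 1+4+5+10 = 20.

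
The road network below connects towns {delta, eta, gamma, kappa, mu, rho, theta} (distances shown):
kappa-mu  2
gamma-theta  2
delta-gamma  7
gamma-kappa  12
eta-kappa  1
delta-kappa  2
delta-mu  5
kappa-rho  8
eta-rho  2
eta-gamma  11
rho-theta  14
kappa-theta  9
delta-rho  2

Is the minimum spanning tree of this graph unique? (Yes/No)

No

Kruskal: consider edges lightest-first.
eta-kappa (1): add — endpoints in different components.
delta-kappa (2): add — endpoints in different components.
delta-rho (2): add — endpoints in different components.
eta-rho (2): skip — rho and eta already connected.
gamma-theta (2): add — endpoints in different components.
kappa-mu (2): add — endpoints in different components.
delta-mu (5): skip — mu and delta already connected.
delta-gamma (7): add — endpoints in different components.
Non-tree edge eta-rho has weight 2, equal to the heaviest edge on its tree cycle — swapping gives another MST of the same weight. Not unique.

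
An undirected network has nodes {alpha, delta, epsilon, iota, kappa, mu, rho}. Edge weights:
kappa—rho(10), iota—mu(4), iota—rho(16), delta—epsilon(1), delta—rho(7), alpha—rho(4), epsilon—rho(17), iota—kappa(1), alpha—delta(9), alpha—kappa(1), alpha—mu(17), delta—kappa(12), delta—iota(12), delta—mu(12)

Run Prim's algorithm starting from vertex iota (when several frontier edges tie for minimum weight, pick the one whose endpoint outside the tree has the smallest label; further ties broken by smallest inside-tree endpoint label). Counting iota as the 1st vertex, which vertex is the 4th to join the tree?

Prim, starting at iota.
Step 1: cheapest edge leaving the tree is iota—kappa (1); add kappa.
Step 2: cheapest edge leaving the tree is alpha—kappa (1); add alpha.
Step 3: cheapest edge leaving the tree is iota—mu (4); add mu.
Step 4: cheapest edge leaving the tree is alpha—rho (4); add rho.
Step 5: cheapest edge leaving the tree is delta—rho (7); add delta.
Step 6: cheapest edge leaving the tree is delta—epsilon (1); add epsilon.
Vertex order: iota, kappa, alpha, mu, rho, delta, epsilon. The 4th vertex is mu.

mu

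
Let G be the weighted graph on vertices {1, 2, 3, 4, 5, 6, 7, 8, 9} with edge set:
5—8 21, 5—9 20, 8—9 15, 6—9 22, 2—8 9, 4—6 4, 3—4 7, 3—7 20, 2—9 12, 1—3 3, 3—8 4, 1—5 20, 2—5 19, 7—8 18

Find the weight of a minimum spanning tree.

Kruskal: consider edges lightest-first.
1—3 (3): add — endpoints in different components.
3—8 (4): add — endpoints in different components.
4—6 (4): add — endpoints in different components.
3—4 (7): add — endpoints in different components.
2—8 (9): add — endpoints in different components.
2—9 (12): add — endpoints in different components.
8—9 (15): skip — 8 and 9 already connected.
7—8 (18): add — endpoints in different components.
2—5 (19): add — endpoints in different components.
MST edges: 1—3, 3—8, 4—6, 3—4, 2—8, 2—9, 7—8, 2—5; total weight 3+4+4+7+9+12+18+19 = 76.

76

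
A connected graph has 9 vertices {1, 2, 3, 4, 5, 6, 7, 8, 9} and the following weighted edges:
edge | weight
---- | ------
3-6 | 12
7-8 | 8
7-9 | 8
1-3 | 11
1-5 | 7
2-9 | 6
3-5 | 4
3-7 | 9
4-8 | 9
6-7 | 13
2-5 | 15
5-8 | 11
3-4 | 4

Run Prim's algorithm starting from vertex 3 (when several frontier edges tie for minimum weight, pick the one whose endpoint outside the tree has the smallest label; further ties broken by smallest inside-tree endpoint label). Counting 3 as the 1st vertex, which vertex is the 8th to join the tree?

Grow the tree from 3 using Prim:
Step 1: frontier [3-4 4, 3-5 4, 3-7 9, 1-3 11, 3-6 12] → take 3-4 (4); add 4.
Step 2: frontier [3-5 4, 3-7 9, 1-3 11, 3-6 12, 4-8 9] → take 3-5 (4); add 5.
Step 3: frontier [3-7 9, 1-3 11, 3-6 12, 4-8 9, 1-5 7, 5-8 11, 2-5 15] → take 1-5 (7); add 1.
Step 4: frontier [3-7 9, 3-6 12, 4-8 9, 5-8 11, 2-5 15] → take 3-7 (9); add 7.
Step 5: frontier [3-6 12, 4-8 9, 5-8 11, 2-5 15, 7-8 8, 7-9 8, 6-7 13] → take 7-8 (8); add 8.
Step 6: frontier [3-6 12, 2-5 15, 7-9 8, 6-7 13] → take 7-9 (8); add 9.
Step 7: frontier [3-6 12, 2-5 15, 6-7 13, 2-9 6] → take 2-9 (6); add 2.
Step 8: frontier [3-6 12, 6-7 13] → take 3-6 (12); add 6.
Vertex order: 3, 4, 5, 1, 7, 8, 9, 2, 6. The 8th vertex is 2.

2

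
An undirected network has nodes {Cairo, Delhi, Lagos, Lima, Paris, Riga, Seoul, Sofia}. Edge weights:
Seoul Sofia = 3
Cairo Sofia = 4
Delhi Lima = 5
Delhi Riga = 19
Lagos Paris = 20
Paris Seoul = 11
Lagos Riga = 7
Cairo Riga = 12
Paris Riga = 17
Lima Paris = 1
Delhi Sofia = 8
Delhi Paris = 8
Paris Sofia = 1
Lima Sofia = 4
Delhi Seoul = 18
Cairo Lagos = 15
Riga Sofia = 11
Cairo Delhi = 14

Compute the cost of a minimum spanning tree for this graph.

Sort edges by weight, then run Kruskal:
Lima Paris (1): add — endpoints in different components.
Paris Sofia (1): add — endpoints in different components.
Seoul Sofia (3): add — endpoints in different components.
Cairo Sofia (4): add — endpoints in different components.
Lima Sofia (4): skip — Lima and Sofia already connected.
Delhi Lima (5): add — endpoints in different components.
Lagos Riga (7): add — endpoints in different components.
Delhi Paris (8): skip — Paris and Delhi already connected.
Delhi Sofia (8): skip — Delhi and Sofia already connected.
Paris Seoul (11): skip — Seoul and Paris already connected.
Riga Sofia (11): add — endpoints in different components.
MST edges: Lima Paris, Paris Sofia, Seoul Sofia, Cairo Sofia, Delhi Lima, Lagos Riga, Riga Sofia; total weight 1+1+3+4+5+7+11 = 32.

32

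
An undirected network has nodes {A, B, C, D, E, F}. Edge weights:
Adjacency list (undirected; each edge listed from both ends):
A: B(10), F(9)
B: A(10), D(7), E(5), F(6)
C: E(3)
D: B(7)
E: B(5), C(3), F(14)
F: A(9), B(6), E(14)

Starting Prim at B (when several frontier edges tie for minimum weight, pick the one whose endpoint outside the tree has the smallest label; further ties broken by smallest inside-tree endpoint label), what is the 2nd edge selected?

Prim, starting at B.
Step 1: frontier [B—E 5, B—F 6, B—D 7, A—B 10] → take B—E (5); add E.
Step 2: frontier [B—F 6, B—D 7, A—B 10, C—E 3, E—F 14] → take C—E (3); add C.
Step 3: frontier [B—F 6, B—D 7, A—B 10, E—F 14] → take B—F (6); add F.
Step 4: frontier [B—D 7, A—B 10, A—F 9] → take B—D (7); add D.
Step 5: frontier [A—B 10, A—F 9] → take A—F (9); add A.
The 2nd edge added is C—E.

C-E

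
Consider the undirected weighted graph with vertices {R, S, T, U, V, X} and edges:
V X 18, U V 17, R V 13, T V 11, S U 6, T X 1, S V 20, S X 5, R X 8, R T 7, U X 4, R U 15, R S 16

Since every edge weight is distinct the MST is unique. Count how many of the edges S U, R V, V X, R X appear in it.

0

Sort edges by weight, then run Kruskal:
T X (1): add — endpoints in different components.
U X (4): add — endpoints in different components.
S X (5): add — endpoints in different components.
S U (6): skip — S and U already connected.
R T (7): add — endpoints in different components.
R X (8): skip — R and X already connected.
T V (11): add — endpoints in different components.
MST edge set: {T X, U X, S X, R T, T V}.
Of the listed edges, {} are in the MST → 0.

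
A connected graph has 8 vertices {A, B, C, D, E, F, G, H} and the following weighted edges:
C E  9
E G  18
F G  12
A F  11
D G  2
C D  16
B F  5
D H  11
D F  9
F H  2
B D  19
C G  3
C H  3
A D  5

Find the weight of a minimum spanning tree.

29

Grow the tree from B using Prim:
Step 1: frontier [B F 5, B D 19] → take B F (5); add F.
Step 2: frontier [B D 19, F H 2, D F 9, A F 11, F G 12] → take F H (2); add H.
Step 3: frontier [B D 19, D F 9, A F 11, F G 12, C H 3, D H 11] → take C H (3); add C.
Step 4: frontier [B D 19, C G 3, C E 9, C D 16, D F 9, A F 11, F G 12, D H 11] → take C G (3); add G.
Step 5: frontier [B D 19, C E 9, C D 16, D F 9, A F 11, D G 2, E G 18, D H 11] → take D G (2); add D.
Step 6: frontier [C E 9, A D 5, A F 11, E G 18] → take A D (5); add A.
Step 7: frontier [C E 9, E G 18] → take C E (9); add E.
MST edges: B F, F H, C H, C G, D G, A D, C E; total weight 5+2+3+3+2+5+9 = 29.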